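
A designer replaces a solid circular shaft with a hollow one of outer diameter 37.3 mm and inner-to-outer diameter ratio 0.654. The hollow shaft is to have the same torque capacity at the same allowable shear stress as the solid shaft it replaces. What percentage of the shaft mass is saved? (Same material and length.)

Equal τ_max and T ⇒ the solid shaft needs d_s³ = d_o³(1−k⁴), so d_s = 37.3·(1−0.654⁴)^(1/3) = 34.87 mm.
Area ratio A_h/A_s = d_o²(1−k²)/d_s² = (1−k²)/(1−k⁴)^(2/3) = 0.6548.
Mass saving = 1 − 0.6548 = 34.5 %.

34.5 %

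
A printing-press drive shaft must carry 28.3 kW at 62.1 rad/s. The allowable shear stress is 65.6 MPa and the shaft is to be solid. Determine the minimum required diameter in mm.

32.8 mm

ω = 62.1 rad/s, so T = P/ω = 28.3×10³ / 62.10 = 455.7 N·m.
For a solid shaft τ_max = 16T/(πd³), so d = (16T/(π τ_allow))^(1/3) = (16·455.7/(π·6.56×10^7))^(1/3) = 0.03283 m.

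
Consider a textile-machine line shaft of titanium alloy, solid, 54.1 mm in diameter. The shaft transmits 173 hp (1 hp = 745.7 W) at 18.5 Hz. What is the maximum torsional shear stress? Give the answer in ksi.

ω = 2π·18.5 = 116.2 rad/s, so T = P/ω = 173×745.7 / 116.2 = 1110 N·m.
J = πd⁴/32 = π(0.0541)⁴/32 = 8.410×10^-7 m⁴.
τ_max = T·r/J = 1110 × 0.0271 / 8.410×10^-7 = 3.570×10^7 Pa.

5.18 ksi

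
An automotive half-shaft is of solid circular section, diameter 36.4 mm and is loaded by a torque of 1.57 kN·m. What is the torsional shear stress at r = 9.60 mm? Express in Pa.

8.75e7 Pa

J = πd⁴/32 = π(0.0364)⁴/32 = 1.723×10^-7 m⁴.
Shear stress varies linearly with radius: τ = T·r/J = 1570 × 0.00960 / 1.723×10^-7 = 8.745×10^7 Pa.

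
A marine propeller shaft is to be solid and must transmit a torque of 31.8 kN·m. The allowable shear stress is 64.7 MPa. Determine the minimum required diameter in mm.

136 mm

For a solid shaft τ_max = 16T/(πd³), so d = (16T/(π τ_allow))^(1/3) = (16·31800/(π·6.47×10^7))^(1/3) = 0.1358 m.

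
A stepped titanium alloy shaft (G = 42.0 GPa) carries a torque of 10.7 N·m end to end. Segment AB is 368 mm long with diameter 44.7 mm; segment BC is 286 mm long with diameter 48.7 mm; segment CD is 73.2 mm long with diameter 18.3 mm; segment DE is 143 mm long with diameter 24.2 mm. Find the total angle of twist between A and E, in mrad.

3.15 mrad

J_AB = π(0.0447)⁴/32 = 3.92×10^-7 m⁴; J_BC = π(0.0487)⁴/32 = 5.52×10^-7 m⁴; J_CD = π(0.0183)⁴/32 = 1.10×10^-8 m⁴; J_DE = π(0.0242)⁴/32 = 3.37×10^-8 m⁴.
θ = (T/G)·Σ L_i/J_i = (10.70/42.0×10⁹)·(0.368/3.92×10^-7 + 0.286/5.52×10^-7 + 0.0732/1.10×10^-8 + 0.143/3.37×10^-8) = 3.147×10^-3 rad.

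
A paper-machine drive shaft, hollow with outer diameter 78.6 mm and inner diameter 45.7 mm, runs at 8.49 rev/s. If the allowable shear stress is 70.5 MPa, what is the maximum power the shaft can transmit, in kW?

J = π(d_o⁴ − d_i⁴)/32 = π(0.0786⁴ − 0.0457⁴)/32 = 3.319×10^-6 m⁴.
T_max = τ_allow·J/r = 7.05×10^7 × 3.319×10^-6 / 0.0393 = 5954 N·m.
ω = 2π·8.49 = 53.34 rad/s, so P_max = T_max·ω = 3.176×10^5 W.

318 kW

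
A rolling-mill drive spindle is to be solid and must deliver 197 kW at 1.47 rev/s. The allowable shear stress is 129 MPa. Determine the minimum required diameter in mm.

94.4 mm

ω = 2π·1.47 = 9.236 rad/s, so T = P/ω = 197×10³ / 9.236 = 21330 N·m.
For a solid shaft τ_max = 16T/(πd³), so d = (16T/(π τ_allow))^(1/3) = (16·21330/(π·1.29×10^8))^(1/3) = 0.09443 m.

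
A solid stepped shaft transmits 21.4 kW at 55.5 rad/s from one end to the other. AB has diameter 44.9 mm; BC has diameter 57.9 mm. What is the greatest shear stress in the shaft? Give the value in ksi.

3.15 ksi

ω = 55.5 rad/s, so T = P/ω = 21.4×10³ / 55.50 = 385.6 N·m.
Under the same torque, τ_max = 16T/(πd³) is largest where d is smallest — segment AB (d = 44.9 mm).
τ_max = 16·385.6/(π·(0.0449)³) = 2.169×10^7 Pa.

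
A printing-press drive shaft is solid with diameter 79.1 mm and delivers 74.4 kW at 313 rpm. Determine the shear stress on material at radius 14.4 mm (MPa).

ω = 2π·313/60 = 32.78 rad/s, so T = P/ω = 74.4×10³ / 32.78 = 2270 N·m.
J = πd⁴/32 = π(0.0791)⁴/32 = 3.843×10^-6 m⁴.
Shear stress varies linearly with radius: τ = T·r/J = 2270 × 0.0144 / 3.843×10^-6 = 8.505×10^6 Pa.

8.50 MPa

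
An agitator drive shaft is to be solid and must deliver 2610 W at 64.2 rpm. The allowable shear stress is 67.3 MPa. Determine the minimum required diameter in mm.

30.9 mm

ω = 2π·64.2/60 = 6.723 rad/s, so T = P/ω = 2610 / 6.723 = 388.2 N·m.
For a solid shaft τ_max = 16T/(πd³), so d = (16T/(π τ_allow))^(1/3) = (16·388.2/(π·6.73×10^7))^(1/3) = 0.03086 m.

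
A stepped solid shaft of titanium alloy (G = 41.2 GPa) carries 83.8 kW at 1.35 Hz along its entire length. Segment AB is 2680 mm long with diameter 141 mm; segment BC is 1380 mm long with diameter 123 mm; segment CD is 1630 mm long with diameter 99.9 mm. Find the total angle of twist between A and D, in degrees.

ω = 2π·1.35 = 8.482 rad/s, so T = P/ω = 83.8×10³ / 8.482 = 9879 N·m.
J_AB = π(0.141)⁴/32 = 3.88×10^-5 m⁴; J_BC = π(0.123)⁴/32 = 2.25×10^-5 m⁴; J_CD = π(0.0999)⁴/32 = 9.78×10^-6 m⁴.
θ = (T/G)·Σ L_i/J_i = (9879/41.2×10⁹)·(2.68/3.88×10^-5 + 1.38/2.25×10^-5 + 1.63/9.78×10^-6) = 0.07126 rad.

4.08°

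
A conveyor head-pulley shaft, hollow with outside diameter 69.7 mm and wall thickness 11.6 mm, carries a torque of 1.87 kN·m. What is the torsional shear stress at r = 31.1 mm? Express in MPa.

J = π(d_o⁴ − d_i⁴)/32 = π(0.0697⁴ − 0.0465⁴)/32 = 1.858×10^-6 m⁴.
Shear stress varies linearly with radius: τ = T·r/J = 1870 × 0.0311 / 1.858×10^-6 = 3.130×10^7 Pa.

31.3 MPa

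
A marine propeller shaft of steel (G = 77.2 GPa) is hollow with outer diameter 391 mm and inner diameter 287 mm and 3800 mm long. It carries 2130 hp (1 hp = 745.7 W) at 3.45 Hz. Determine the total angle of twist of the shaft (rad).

ω = 2π·3.45 = 21.68 rad/s, so T = P/ω = 2130×745.7 / 21.68 = 73270 N·m.
J = π(d_o⁴ − d_i⁴)/32 = π(0.391⁴ − 0.287⁴)/32 = 1.629×10^-3 m⁴.
θ = T·L/(G·J) = 73270 × 3.80 / (77.2×10⁹ × 1.629×10^-3) = 2.215×10^-3 rad.

0.00221 rad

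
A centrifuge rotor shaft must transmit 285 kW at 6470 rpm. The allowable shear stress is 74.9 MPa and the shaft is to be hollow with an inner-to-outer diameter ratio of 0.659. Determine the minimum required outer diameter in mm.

ω = 2π·6470/60 = 677.5 rad/s, so T = P/ω = 285×10³ / 677.5 = 420.6 N·m.
For a hollow shaft with d_i/d_o = 0.659: τ_max = 16T/(π d_o³ (1−k⁴)), so d_o = [16T/(π τ_allow (1−k⁴))]^(1/3) = [16·420.6/(π·7.49×10^7·0.8114)]^(1/3) = 0.03279 m.

32.8 mm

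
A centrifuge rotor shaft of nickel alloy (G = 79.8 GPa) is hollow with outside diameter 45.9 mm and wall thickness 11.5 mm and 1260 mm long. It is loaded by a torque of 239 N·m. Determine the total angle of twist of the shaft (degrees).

J = π(d_o⁴ − d_i⁴)/32 = π(0.0459⁴ − 0.0229⁴)/32 = 4.088×10^-7 m⁴.
θ = T·L/(G·J) = 239.0 × 1.26 / (79.8×10⁹ × 4.088×10^-7) = 9.232×10^-3 rad.

0.529°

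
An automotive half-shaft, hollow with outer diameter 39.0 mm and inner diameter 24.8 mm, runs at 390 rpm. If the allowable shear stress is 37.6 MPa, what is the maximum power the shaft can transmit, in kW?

J = π(d_o⁴ − d_i⁴)/32 = π(0.0390⁴ − 0.0248⁴)/32 = 1.900×10^-7 m⁴.
T_max = τ_allow·J/r = 3.76×10^7 × 1.900×10^-7 / 0.0195 = 366.3 N·m.
ω = 2π·390/60 = 40.84 rad/s, so P_max = T_max·ω = 1.496×10^4 W.

15.0 kW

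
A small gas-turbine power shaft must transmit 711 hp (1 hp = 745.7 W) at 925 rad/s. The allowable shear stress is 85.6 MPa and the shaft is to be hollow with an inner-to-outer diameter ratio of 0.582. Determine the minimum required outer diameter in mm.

ω = 925 rad/s, so T = P/ω = 711×745.7 / 925.0 = 573.2 N·m.
For a hollow shaft with d_i/d_o = 0.582: τ_max = 16T/(π d_o³ (1−k⁴)), so d_o = [16T/(π τ_allow (1−k⁴))]^(1/3) = [16·573.2/(π·8.56×10^7·0.8853)]^(1/3) = 0.03377 m.

33.8 mm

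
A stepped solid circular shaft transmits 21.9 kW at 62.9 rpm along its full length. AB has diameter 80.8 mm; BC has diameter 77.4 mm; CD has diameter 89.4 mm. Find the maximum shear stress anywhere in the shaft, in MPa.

36.5 MPa

ω = 2π·62.9/60 = 6.587 rad/s, so T = P/ω = 21.9×10³ / 6.587 = 3325 N·m.
Under the same torque, τ_max = 16T/(πd³) is largest where d is smallest — segment BC (d = 77.4 mm).
τ_max = 16·3325/(π·(0.0774)³) = 3.652×10^7 Pa.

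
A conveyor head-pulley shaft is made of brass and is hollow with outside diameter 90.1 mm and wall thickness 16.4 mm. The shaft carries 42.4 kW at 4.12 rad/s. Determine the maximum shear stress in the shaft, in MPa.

85.7 MPa

ω = 4.12 rad/s, so T = P/ω = 42.4×10³ / 4.120 = 10290 N·m.
J = π(d_o⁴ − d_i⁴)/32 = π(0.0901⁴ − 0.0573⁴)/32 = 5.412×10^-6 m⁴.
τ_max = T·r/J = 10290 × 0.0450 / 5.412×10^-6 = 8.567×10^7 Pa.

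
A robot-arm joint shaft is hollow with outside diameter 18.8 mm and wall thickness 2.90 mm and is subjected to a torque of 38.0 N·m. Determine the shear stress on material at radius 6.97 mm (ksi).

4.06 ksi

J = π(d_o⁴ − d_i⁴)/32 = π(0.0188⁴ − 0.0130⁴)/32 = 9.460×10^-9 m⁴.
Shear stress varies linearly with radius: τ = T·r/J = 38.00 × 0.00697 / 9.460×10^-9 = 2.800×10^7 Pa.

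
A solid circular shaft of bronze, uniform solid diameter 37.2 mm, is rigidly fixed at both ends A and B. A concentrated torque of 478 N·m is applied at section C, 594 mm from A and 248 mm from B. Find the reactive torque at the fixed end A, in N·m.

141 N·m

With uniform GJ and both ends fixed, compatibility θ_AC = θ_CB gives T_A·a = T_B·b, together with T_A + T_B = T₀.
T_A = T₀·b/(a+b) = 478.0·248/842.0 = 140.8 N·m; T_B = 337.2 N·m.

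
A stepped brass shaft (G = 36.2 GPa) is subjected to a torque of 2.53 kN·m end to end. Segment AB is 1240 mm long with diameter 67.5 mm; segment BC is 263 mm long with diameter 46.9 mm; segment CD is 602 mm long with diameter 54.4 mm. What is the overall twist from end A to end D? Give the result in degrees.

J_AB = π(0.0675)⁴/32 = 2.04×10^-6 m⁴; J_BC = π(0.0469)⁴/32 = 4.75×10^-7 m⁴; J_CD = π(0.0544)⁴/32 = 8.60×10^-7 m⁴.
θ = (T/G)·Σ L_i/J_i = (2530/36.2×10⁹)·(1.24/2.04×10^-6 + 0.263/4.75×10^-7 + 0.602/8.60×10^-7) = 0.1302 rad.

7.46°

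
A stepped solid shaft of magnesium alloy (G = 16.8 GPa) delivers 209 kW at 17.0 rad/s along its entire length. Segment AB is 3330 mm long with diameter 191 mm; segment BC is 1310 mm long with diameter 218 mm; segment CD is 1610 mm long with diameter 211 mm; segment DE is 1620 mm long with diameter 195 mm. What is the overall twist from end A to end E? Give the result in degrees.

ω = 17.0 rad/s, so T = P/ω = 209×10³ / 17.00 = 12290 N·m.
J_AB = π(0.191)⁴/32 = 1.31×10^-4 m⁴; J_BC = π(0.218)⁴/32 = 2.22×10^-4 m⁴; J_CD = π(0.211)⁴/32 = 1.95×10^-4 m⁴; J_DE = π(0.195)⁴/32 = 1.42×10^-4 m⁴.
θ = (T/G)·Σ L_i/J_i = (12290/16.8×10⁹)·(3.33/1.31×10^-4 + 1.31/2.22×10^-4 + 1.61/1.95×10^-4 + 1.62/1.42×10^-4) = 0.03738 rad.

2.14°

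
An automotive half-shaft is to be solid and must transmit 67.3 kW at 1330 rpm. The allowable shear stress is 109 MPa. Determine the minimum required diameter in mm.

28.3 mm

ω = 2π·1330/60 = 139.3 rad/s, so T = P/ω = 67.3×10³ / 139.3 = 483.2 N·m.
For a solid shaft τ_max = 16T/(πd³), so d = (16T/(π τ_allow))^(1/3) = (16·483.2/(π·1.09×10^8))^(1/3) = 0.02826 m.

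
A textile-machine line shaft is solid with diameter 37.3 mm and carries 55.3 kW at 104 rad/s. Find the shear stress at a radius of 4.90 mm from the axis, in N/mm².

ω = 104 rad/s, so T = P/ω = 55.3×10³ / 104.0 = 531.7 N·m.
J = πd⁴/32 = π(0.0373)⁴/32 = 1.900×10^-7 m⁴.
Shear stress varies linearly with radius: τ = T·r/J = 531.7 × 0.00490 / 1.900×10^-7 = 1.371×10^7 Pa.

13.7 N/mm²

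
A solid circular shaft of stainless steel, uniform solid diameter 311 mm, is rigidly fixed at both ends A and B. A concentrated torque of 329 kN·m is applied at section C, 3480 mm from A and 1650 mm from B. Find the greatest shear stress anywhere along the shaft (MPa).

With uniform GJ and both ends fixed, compatibility θ_AC = θ_CB gives T_A·a = T_B·b, together with T_A + T_B = T₀.
T_A = T₀·b/(a+b) = 329000·1650/5130 = 105800 N·m; T_B = 223200 N·m.
τ in each portion: τ_AC = 1.79×10^7 Pa, τ_CB = 3.78×10^7 Pa; maximum is in CB.
τ_max = T_CB·r/J = 223200·0.155/9.18×10^-4 = 3.779×10^7 Pa.

37.8 MPa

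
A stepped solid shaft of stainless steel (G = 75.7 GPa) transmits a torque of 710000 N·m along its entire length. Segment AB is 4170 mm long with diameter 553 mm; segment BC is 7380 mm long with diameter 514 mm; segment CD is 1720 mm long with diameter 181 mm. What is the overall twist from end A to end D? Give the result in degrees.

J_AB = π(0.553)⁴/32 = 9.18×10^-3 m⁴; J_BC = π(0.514)⁴/32 = 6.85×10^-3 m⁴; J_CD = π(0.181)⁴/32 = 1.05×10^-4 m⁴.
θ = (T/G)·Σ L_i/J_i = (710000/75.7×10⁹)·(4.17/9.18×10^-3 + 7.38/6.85×10^-3 + 1.72/1.05×10^-4) = 0.1675 rad.

9.59°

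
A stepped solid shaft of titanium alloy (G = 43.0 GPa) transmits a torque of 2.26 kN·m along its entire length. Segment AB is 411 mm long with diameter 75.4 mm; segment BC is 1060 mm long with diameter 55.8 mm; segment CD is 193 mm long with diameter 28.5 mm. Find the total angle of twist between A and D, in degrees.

12.7°

J_AB = π(0.0754)⁴/32 = 3.17×10^-6 m⁴; J_BC = π(0.0558)⁴/32 = 9.52×10^-7 m⁴; J_CD = π(0.0285)⁴/32 = 6.48×10^-8 m⁴.
θ = (T/G)·Σ L_i/J_i = (2260/43.0×10⁹)·(0.411/3.17×10^-6 + 1.06/9.52×10^-7 + 0.193/6.48×10^-8) = 0.2220 rad.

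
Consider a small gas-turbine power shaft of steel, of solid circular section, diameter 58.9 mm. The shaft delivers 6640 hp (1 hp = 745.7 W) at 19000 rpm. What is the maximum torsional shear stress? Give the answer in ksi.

9.00 ksi

ω = 2π·19000/60 = 1990 rad/s, so T = P/ω = 6640×745.7 / 1990 = 2489 N·m.
J = πd⁴/32 = π(0.0589)⁴/32 = 1.182×10^-6 m⁴.
τ_max = T·r/J = 2489 × 0.0295 / 1.182×10^-6 = 6.203×10^7 Pa.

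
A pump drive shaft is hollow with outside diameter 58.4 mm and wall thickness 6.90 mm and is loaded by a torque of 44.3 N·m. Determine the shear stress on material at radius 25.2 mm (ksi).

J = π(d_o⁴ − d_i⁴)/32 = π(0.0584⁴ − 0.0446⁴)/32 = 7.535×10^-7 m⁴.
Shear stress varies linearly with radius: τ = T·r/J = 44.30 × 0.0252 / 7.535×10^-7 = 1.482×10^6 Pa.

0.215 ksi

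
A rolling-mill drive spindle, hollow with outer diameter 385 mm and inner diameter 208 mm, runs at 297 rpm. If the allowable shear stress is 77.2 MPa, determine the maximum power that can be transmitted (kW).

J = π(d_o⁴ − d_i⁴)/32 = π(0.385⁴ − 0.208⁴)/32 = 1.973×10^-3 m⁴.
T_max = τ_allow·J/r = 7.72×10^7 × 1.973×10^-3 / 0.193 = 791300 N·m.
ω = 2π·297/60 = 31.10 rad/s, so P_max = T_max·ω = 2.461×10^7 W.

24600 kW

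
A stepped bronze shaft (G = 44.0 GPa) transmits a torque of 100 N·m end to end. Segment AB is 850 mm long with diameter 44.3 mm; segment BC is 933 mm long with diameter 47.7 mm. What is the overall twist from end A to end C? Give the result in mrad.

9.28 mrad

J_AB = π(0.0443)⁴/32 = 3.78×10^-7 m⁴; J_BC = π(0.0477)⁴/32 = 5.08×10^-7 m⁴.
θ = (T/G)·Σ L_i/J_i = (100.0/44.0×10⁹)·(0.850/3.78×10^-7 + 0.933/5.08×10^-7) = 9.281×10^-3 rad.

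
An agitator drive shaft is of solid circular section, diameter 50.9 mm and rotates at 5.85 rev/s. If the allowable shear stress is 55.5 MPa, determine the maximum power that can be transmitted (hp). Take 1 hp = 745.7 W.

70.8 hp

J = πd⁴/32 = π(0.0509)⁴/32 = 6.590×10^-7 m⁴.
T_max = τ_allow·J/r = 5.55×10^7 × 6.590×10^-7 / 0.0255 = 1437 N·m.
ω = 2π·5.85 = 36.76 rad/s, so P_max = T_max·ω = 5.282×10^4 W.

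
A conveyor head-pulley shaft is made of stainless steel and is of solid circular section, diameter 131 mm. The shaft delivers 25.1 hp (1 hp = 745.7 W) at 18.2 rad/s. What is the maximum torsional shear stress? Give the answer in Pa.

ω = 18.2 rad/s, so T = P/ω = 25.1×745.7 / 18.20 = 1028 N·m.
J = πd⁴/32 = π(0.131)⁴/32 = 2.891×10^-5 m⁴.
τ_max = T·r/J = 1028 × 0.0655 / 2.891×10^-5 = 2.330×10^6 Pa.

2.33e6 Pa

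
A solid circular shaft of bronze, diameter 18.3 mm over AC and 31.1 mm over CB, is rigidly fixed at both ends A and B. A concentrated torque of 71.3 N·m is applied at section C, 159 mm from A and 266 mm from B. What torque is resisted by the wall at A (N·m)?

Compatibility: T_A·a/J_AC = T_B·b/J_CB with T_A + T_B = T₀.
J_AC = 1.10×10^-8 m⁴, J_CB = 9.18×10^-8 m⁴, so T_A = T₀·(J_AC/a)/((J_AC/a)+(J_CB/b)) = 11.91 N·m, T_B = 59.39 N·m.

11.9 N·m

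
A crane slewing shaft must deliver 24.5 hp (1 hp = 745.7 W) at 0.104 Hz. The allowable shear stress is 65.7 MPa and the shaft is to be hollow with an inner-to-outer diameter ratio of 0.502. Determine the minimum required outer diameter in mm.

132 mm

ω = 2π·0.104 = 0.6535 rad/s, so T = P/ω = 24.5×745.7 / 0.6535 = 27960 N·m.
For a hollow shaft with d_i/d_o = 0.502: τ_max = 16T/(π d_o³ (1−k⁴)), so d_o = [16T/(π τ_allow (1−k⁴))]^(1/3) = [16·27960/(π·6.57×10^7·0.9365)]^(1/3) = 0.1323 m.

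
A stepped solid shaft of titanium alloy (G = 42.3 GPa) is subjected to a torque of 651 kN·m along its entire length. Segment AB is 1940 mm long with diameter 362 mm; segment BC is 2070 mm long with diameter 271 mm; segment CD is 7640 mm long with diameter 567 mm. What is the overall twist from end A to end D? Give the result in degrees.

J_AB = π(0.362)⁴/32 = 1.69×10^-3 m⁴; J_BC = π(0.271)⁴/32 = 5.30×10^-4 m⁴; J_CD = π(0.567)⁴/32 = 0.0101 m⁴.
θ = (T/G)·Σ L_i/J_i = (651000/42.3×10⁹)·(1.94/1.69×10^-3 + 2.07/5.30×10^-4 + 7.64/0.0101) = 0.08946 rad.

5.13°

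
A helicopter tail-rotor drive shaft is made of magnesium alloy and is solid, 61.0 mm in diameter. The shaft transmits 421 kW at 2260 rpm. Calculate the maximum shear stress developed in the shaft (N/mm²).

39.9 N/mm²

ω = 2π·2260/60 = 236.7 rad/s, so T = P/ω = 421×10³ / 236.7 = 1779 N·m.
J = πd⁴/32 = π(0.0610)⁴/32 = 1.359×10^-6 m⁴.
τ_max = T·r/J = 1779 × 0.0305 / 1.359×10^-6 = 3.991×10^7 Pa.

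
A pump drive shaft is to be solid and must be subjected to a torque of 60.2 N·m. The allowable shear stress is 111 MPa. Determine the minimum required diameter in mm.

For a solid shaft τ_max = 16T/(πd³), so d = (16T/(π τ_allow))^(1/3) = (16·60.20/(π·1.11×10^8))^(1/3) = 0.01403 m.

14.0 mm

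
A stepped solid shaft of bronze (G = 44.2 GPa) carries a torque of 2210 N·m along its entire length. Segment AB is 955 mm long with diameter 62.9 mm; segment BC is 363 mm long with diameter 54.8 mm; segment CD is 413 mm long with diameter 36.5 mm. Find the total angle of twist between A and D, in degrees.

J_AB = π(0.0629)⁴/32 = 1.54×10^-6 m⁴; J_BC = π(0.0548)⁴/32 = 8.85×10^-7 m⁴; J_CD = π(0.0365)⁴/32 = 1.74×10^-7 m⁴.
θ = (T/G)·Σ L_i/J_i = (2210/44.2×10⁹)·(0.955/1.54×10^-6 + 0.363/8.85×10^-7 + 0.413/1.74×10^-7) = 0.1701 rad.

9.74°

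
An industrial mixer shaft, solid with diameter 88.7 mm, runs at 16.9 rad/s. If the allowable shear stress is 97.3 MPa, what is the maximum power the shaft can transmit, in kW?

J = πd⁴/32 = π(0.0887)⁴/32 = 6.077×10^-6 m⁴.
T_max = τ_allow·J/r = 9.73×10^7 × 6.077×10^-6 / 0.0444 = 13330 N·m.
ω = 16.9 rad/s, so P_max = T_max·ω = 2.253×10^5 W.

225 kW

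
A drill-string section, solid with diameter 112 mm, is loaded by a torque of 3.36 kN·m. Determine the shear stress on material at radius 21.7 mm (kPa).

4720 kPa

J = πd⁴/32 = π(0.112)⁴/32 = 1.545×10^-5 m⁴.
Shear stress varies linearly with radius: τ = T·r/J = 3360 × 0.0217 / 1.545×10^-5 = 4.720×10^6 Pa.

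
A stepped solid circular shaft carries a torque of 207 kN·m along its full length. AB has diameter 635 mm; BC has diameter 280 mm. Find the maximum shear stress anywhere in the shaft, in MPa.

Under the same torque, τ_max = 16T/(πd³) is largest where d is smallest — segment BC (d = 280 mm).
τ_max = 16·207000/(π·(0.280)³) = 4.802×10^7 Pa.

48.0 MPa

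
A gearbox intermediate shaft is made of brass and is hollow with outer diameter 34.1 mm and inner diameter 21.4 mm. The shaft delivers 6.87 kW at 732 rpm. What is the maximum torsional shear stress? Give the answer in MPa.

13.6 MPa

ω = 2π·732/60 = 76.65 rad/s, so T = P/ω = 6.87×10³ / 76.65 = 89.62 N·m.
J = π(d_o⁴ − d_i⁴)/32 = π(0.0341⁴ − 0.0214⁴)/32 = 1.122×10^-7 m⁴.
τ_max = T·r/J = 89.62 × 0.0170 / 1.122×10^-7 = 1.362×10^7 Pa.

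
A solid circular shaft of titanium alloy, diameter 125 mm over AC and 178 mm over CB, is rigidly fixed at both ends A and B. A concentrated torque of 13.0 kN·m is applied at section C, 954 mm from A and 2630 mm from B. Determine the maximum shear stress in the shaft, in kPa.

Compatibility: T_A·a/J_AC = T_B·b/J_CB with T_A + T_B = T₀.
J_AC = 2.40×10^-5 m⁴, J_CB = 9.86×10^-5 m⁴, so T_A = T₀·(J_AC/a)/((J_AC/a)+(J_CB/b)) = 5218 N·m, T_B = 7782 N·m.
τ in each portion: τ_AC = 1.36×10^7 Pa, τ_CB = 7.03×10^6 Pa; maximum is in AC.
τ_max = T_AC·r/J = 5218·0.0625/2.40×10^-5 = 1.361×10^7 Pa.

13600 kPa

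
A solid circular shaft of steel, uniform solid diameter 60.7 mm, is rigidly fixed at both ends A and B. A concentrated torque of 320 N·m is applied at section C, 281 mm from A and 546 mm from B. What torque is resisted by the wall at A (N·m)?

With uniform GJ and both ends fixed, compatibility θ_AC = θ_CB gives T_A·a = T_B·b, together with T_A + T_B = T₀.
T_A = T₀·b/(a+b) = 320.0·546/827.0 = 211.3 N·m; T_B = 108.7 N·m.

211 N·m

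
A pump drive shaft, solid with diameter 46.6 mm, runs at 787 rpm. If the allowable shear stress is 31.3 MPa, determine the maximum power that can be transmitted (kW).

51.3 kW

J = πd⁴/32 = π(0.0466)⁴/32 = 4.630×10^-7 m⁴.
T_max = τ_allow·J/r = 3.13×10^7 × 4.630×10^-7 / 0.0233 = 621.9 N·m.
ω = 2π·787/60 = 82.41 rad/s, so P_max = T_max·ω = 5.125×10^4 W.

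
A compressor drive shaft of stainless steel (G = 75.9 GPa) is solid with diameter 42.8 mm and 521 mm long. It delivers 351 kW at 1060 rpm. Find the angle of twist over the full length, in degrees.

ω = 2π·1060/60 = 111.0 rad/s, so T = P/ω = 351×10³ / 111.0 = 3162 N·m.
J = πd⁴/32 = π(0.0428)⁴/32 = 3.294×10^-7 m⁴.
θ = T·L/(G·J) = 3162 × 0.521 / (75.9×10⁹ × 3.294×10^-7) = 0.06589 rad.

3.77°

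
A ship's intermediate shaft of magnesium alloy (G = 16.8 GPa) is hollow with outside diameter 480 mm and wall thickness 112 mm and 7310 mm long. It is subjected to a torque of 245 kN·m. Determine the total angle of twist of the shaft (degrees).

J = π(d_o⁴ − d_i⁴)/32 = π(0.480⁴ − 0.256⁴)/32 = 4.790×10^-3 m⁴.
θ = T·L/(G·J) = 245000 × 7.31 / (16.8×10⁹ × 4.790×10^-3) = 0.02226 rad.

1.28°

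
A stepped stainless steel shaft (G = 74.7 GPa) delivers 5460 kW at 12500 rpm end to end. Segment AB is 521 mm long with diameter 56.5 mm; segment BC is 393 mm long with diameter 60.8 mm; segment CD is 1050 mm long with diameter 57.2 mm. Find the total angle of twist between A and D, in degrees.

5.80°

ω = 2π·12500/60 = 1309 rad/s, so T = P/ω = 5460×10³ / 1309 = 4171 N·m.
J_AB = π(0.0565)⁴/32 = 1.00×10^-6 m⁴; J_BC = π(0.0608)⁴/32 = 1.34×10^-6 m⁴; J_CD = π(0.0572)⁴/32 = 1.05×10^-6 m⁴.
θ = (T/G)·Σ L_i/J_i = (4171/74.7×10⁹)·(0.521/1.00×10^-6 + 0.393/1.34×10^-6 + 1.05/1.05×10^-6) = 0.1012 rad.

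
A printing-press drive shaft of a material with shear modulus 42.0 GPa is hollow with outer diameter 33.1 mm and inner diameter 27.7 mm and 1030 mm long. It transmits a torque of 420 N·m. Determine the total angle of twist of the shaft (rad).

0.172 rad

J = π(d_o⁴ − d_i⁴)/32 = π(0.0331⁴ − 0.0277⁴)/32 = 6.005×10^-8 m⁴.
θ = T·L/(G·J) = 420.0 × 1.03 / (42.0×10⁹ × 6.005×10^-8) = 0.1715 rad.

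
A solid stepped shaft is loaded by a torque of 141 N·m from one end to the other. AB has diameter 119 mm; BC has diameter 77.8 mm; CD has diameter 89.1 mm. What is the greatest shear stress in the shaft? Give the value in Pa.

1.52e6 Pa

Under the same torque, τ_max = 16T/(πd³) is largest where d is smallest — segment BC (d = 77.8 mm).
τ_max = 16·141.0/(π·(0.0778)³) = 1.525×10^6 Pa.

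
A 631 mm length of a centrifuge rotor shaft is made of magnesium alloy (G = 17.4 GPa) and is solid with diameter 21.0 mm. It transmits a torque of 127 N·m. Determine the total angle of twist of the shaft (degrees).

J = πd⁴/32 = π(0.0210)⁴/32 = 1.909×10^-8 m⁴.
θ = T·L/(G·J) = 127.0 × 0.631 / (17.4×10⁹ × 1.909×10^-8) = 0.2412 rad.

13.8°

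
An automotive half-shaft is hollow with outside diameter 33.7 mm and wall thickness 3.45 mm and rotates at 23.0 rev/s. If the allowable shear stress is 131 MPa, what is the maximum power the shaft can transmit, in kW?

85.4 kW

J = π(d_o⁴ − d_i⁴)/32 = π(0.0337⁴ − 0.0268⁴)/32 = 7.598×10^-8 m⁴.
T_max = τ_allow·J/r = 1.31×10^8 × 7.598×10^-8 / 0.0169 = 590.7 N·m.
ω = 2π·23.0 = 144.5 rad/s, so P_max = T_max·ω = 8.536×10^4 W.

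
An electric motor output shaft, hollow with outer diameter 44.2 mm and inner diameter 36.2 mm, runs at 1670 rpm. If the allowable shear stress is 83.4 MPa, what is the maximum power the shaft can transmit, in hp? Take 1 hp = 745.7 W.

182 hp

J = π(d_o⁴ − d_i⁴)/32 = π(0.0442⁴ − 0.0362⁴)/32 = 2.061×10^-7 m⁴.
T_max = τ_allow·J/r = 8.34×10^7 × 2.061×10^-7 / 0.0221 = 777.8 N·m.
ω = 2π·1670/60 = 174.9 rad/s, so P_max = T_max·ω = 1.360×10^5 W.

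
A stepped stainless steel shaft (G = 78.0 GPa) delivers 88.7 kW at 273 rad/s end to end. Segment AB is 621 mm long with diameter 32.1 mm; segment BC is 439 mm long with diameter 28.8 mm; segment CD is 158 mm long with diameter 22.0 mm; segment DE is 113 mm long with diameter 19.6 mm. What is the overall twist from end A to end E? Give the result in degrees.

ω = 273 rad/s, so T = P/ω = 88.7×10³ / 273.0 = 324.9 N·m.
J_AB = π(0.0321)⁴/32 = 1.04×10^-7 m⁴; J_BC = π(0.0288)⁴/32 = 6.75×10^-8 m⁴; J_CD = π(0.0220)⁴/32 = 2.30×10^-8 m⁴; J_DE = π(0.0196)⁴/32 = 1.45×10^-8 m⁴.
θ = (T/G)·Σ L_i/J_i = (324.9/78.0×10⁹)·(0.621/1.04×10^-7 + 0.439/6.75×10^-8 + 0.158/2.30×10^-8 + 0.113/1.45×10^-8) = 0.1130 rad.

6.47°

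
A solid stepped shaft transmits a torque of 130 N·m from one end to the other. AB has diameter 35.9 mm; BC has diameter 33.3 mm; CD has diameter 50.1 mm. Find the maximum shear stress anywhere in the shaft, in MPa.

17.9 MPa

Under the same torque, τ_max = 16T/(πd³) is largest where d is smallest — segment BC (d = 33.3 mm).
τ_max = 16·130.0/(π·(0.0333)³) = 1.793×10^7 Pa.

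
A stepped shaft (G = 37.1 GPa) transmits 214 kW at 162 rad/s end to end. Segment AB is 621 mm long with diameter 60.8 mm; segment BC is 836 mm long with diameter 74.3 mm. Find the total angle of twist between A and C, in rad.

0.0264 rad

ω = 162 rad/s, so T = P/ω = 214×10³ / 162.0 = 1321 N·m.
J_AB = π(0.0608)⁴/32 = 1.34×10^-6 m⁴; J_BC = π(0.0743)⁴/32 = 2.99×10^-6 m⁴.
θ = (T/G)·Σ L_i/J_i = (1321/37.1×10⁹)·(0.621/1.34×10^-6 + 0.836/2.99×10^-6) = 0.02643 rad.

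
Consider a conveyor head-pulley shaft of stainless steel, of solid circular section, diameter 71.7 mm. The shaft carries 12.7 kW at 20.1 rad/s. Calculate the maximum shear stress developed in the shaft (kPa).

8730 kPa

ω = 20.1 rad/s, so T = P/ω = 12.7×10³ / 20.10 = 631.8 N·m.
J = πd⁴/32 = π(0.0717)⁴/32 = 2.595×10^-6 m⁴.
τ_max = T·r/J = 631.8 × 0.0358 / 2.595×10^-6 = 8.730×10^6 Pa.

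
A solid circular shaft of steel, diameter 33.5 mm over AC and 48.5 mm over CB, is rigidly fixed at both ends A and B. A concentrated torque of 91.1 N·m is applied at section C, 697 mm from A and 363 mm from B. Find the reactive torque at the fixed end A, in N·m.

9.65 N·m

Compatibility: T_A·a/J_AC = T_B·b/J_CB with T_A + T_B = T₀.
J_AC = 1.24×10^-7 m⁴, J_CB = 5.43×10^-7 m⁴, so T_A = T₀·(J_AC/a)/((J_AC/a)+(J_CB/b)) = 9.655 N·m, T_B = 81.45 N·m.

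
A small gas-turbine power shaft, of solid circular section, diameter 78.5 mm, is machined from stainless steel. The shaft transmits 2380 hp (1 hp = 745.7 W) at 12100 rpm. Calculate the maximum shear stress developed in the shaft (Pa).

1.47e7 Pa

ω = 2π·12100/60 = 1267 rad/s, so T = P/ω = 2380×745.7 / 1267 = 1401 N·m.
J = πd⁴/32 = π(0.0785)⁴/32 = 3.728×10^-6 m⁴.
τ_max = T·r/J = 1401 × 0.0393 / 3.728×10^-6 = 1.475×10^7 Pa.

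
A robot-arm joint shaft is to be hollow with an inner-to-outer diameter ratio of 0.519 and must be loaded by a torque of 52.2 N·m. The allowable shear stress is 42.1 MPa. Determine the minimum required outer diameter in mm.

For a hollow shaft with d_i/d_o = 0.519: τ_max = 16T/(π d_o³ (1−k⁴)), so d_o = [16T/(π τ_allow (1−k⁴))]^(1/3) = [16·52.20/(π·4.21×10^7·0.9274)]^(1/3) = 0.01895 m.

19.0 mm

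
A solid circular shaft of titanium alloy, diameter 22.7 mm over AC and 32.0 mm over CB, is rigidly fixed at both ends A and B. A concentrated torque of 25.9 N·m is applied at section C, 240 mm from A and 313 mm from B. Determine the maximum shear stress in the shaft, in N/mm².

3.03 N/mm²

Compatibility: T_A·a/J_AC = T_B·b/J_CB with T_A + T_B = T₀.
J_AC = 2.61×10^-8 m⁴, J_CB = 1.03×10^-7 m⁴, so T_A = T₀·(J_AC/a)/((J_AC/a)+(J_CB/b)) = 6.430 N·m, T_B = 19.47 N·m.
τ in each portion: τ_AC = 2.80×10^6 Pa, τ_CB = 3.03×10^6 Pa; maximum is in CB.
τ_max = T_CB·r/J = 19.47·0.0160/1.03×10^-7 = 3.026×10^6 Pa.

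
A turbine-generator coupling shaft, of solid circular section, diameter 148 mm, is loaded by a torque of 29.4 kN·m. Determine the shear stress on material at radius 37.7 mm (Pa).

2.35e7 Pa

J = πd⁴/32 = π(0.148)⁴/32 = 4.710×10^-5 m⁴.
Shear stress varies linearly with radius: τ = T·r/J = 29400 × 0.0377 / 4.710×10^-5 = 2.353×10^7 Pa.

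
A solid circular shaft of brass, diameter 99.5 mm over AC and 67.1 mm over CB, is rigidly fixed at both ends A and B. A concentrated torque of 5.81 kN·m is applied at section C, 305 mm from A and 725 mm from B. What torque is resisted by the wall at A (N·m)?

Compatibility: T_A·a/J_AC = T_B·b/J_CB with T_A + T_B = T₀.
J_AC = 9.62×10^-6 m⁴, J_CB = 1.99×10^-6 m⁴, so T_A = T₀·(J_AC/a)/((J_AC/a)+(J_CB/b)) = 5345 N·m, T_B = 465.1 N·m.

5340 N·m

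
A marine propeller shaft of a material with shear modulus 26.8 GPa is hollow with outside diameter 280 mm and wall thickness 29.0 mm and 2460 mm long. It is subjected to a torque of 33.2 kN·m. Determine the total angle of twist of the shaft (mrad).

8.35 mrad

J = π(d_o⁴ − d_i⁴)/32 = π(0.280⁴ − 0.222⁴)/32 = 3.650×10^-4 m⁴.
θ = T·L/(G·J) = 33200 × 2.46 / (26.8×10⁹ × 3.650×10^-4) = 8.350×10^-3 rad.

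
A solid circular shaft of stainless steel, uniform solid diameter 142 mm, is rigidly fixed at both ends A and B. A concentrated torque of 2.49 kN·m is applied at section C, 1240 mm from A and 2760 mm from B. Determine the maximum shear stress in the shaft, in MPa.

With uniform GJ and both ends fixed, compatibility θ_AC = θ_CB gives T_A·a = T_B·b, together with T_A + T_B = T₀.
T_A = T₀·b/(a+b) = 2490·2760/4000 = 1718 N·m; T_B = 771.9 N·m.
τ in each portion: τ_AC = 3.06×10^6 Pa, τ_CB = 1.37×10^6 Pa; maximum is in AC.
τ_max = T_AC·r/J = 1718·0.0710/3.99×10^-5 = 3.056×10^6 Pa.

3.06 MPa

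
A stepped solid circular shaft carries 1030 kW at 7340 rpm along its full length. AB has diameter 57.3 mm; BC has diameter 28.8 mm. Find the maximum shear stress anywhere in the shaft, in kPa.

ω = 2π·7340/60 = 768.6 rad/s, so T = P/ω = 1030×10³ / 768.6 = 1340 N·m.
Under the same torque, τ_max = 16T/(πd³) is largest where d is smallest — segment BC (d = 28.8 mm).
τ_max = 16·1340/(π·(0.0288)³) = 2.857×10^8 Pa.

286000 kPa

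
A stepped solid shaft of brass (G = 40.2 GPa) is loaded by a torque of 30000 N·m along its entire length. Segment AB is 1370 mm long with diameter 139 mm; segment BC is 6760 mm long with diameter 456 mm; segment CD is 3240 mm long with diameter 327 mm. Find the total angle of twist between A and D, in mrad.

31.2 mrad

J_AB = π(0.139)⁴/32 = 3.66×10^-5 m⁴; J_BC = π(0.456)⁴/32 = 4.24×10^-3 m⁴; J_CD = π(0.327)⁴/32 = 1.12×10^-3 m⁴.
θ = (T/G)·Σ L_i/J_i = (30000/40.2×10⁹)·(1.37/3.66×10^-5 + 6.76/4.24×10^-3 + 3.24/1.12×10^-3) = 0.03124 rad.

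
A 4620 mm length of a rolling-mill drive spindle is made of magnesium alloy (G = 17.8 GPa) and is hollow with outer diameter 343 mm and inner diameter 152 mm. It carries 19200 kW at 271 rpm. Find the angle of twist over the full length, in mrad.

134 mrad

ω = 2π·271/60 = 28.38 rad/s, so T = P/ω = 19200×10³ / 28.38 = 676600 N·m.
J = π(d_o⁴ − d_i⁴)/32 = π(0.343⁴ − 0.152⁴)/32 = 1.306×10^-3 m⁴.
θ = T·L/(G·J) = 676600 × 4.62 / (17.8×10⁹ × 1.306×10^-3) = 0.1344 rad.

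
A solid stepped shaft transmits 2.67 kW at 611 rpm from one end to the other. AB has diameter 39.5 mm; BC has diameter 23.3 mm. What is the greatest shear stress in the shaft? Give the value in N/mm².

ω = 2π·611/60 = 63.98 rad/s, so T = P/ω = 2.67×10³ / 63.98 = 41.73 N·m.
Under the same torque, τ_max = 16T/(πd³) is largest where d is smallest — segment BC (d = 23.3 mm).
τ_max = 16·41.73/(π·(0.0233)³) = 1.680×10^7 Pa.

16.8 N/mm²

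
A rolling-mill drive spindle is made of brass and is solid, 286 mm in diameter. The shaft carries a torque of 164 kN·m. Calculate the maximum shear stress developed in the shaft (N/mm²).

J = πd⁴/32 = π(0.286)⁴/32 = 6.568×10^-4 m⁴.
τ_max = T·r/J = 164000 × 0.143 / 6.568×10^-4 = 3.570×10^7 Pa.

35.7 N/mm²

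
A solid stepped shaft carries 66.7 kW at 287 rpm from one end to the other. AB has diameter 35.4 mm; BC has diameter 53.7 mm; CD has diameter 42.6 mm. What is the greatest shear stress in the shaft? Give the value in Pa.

2.55e8 Pa

ω = 2π·287/60 = 30.05 rad/s, so T = P/ω = 66.7×10³ / 30.05 = 2219 N·m.
Under the same torque, τ_max = 16T/(πd³) is largest where d is smallest — segment AB (d = 35.4 mm).
τ_max = 16·2219/(π·(0.0354)³) = 2.548×10^8 Pa.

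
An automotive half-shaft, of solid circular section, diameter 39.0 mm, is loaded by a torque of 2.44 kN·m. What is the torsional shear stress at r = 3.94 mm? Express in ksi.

6.14 ksi

J = πd⁴/32 = π(0.0390)⁴/32 = 2.271×10^-7 m⁴.
Shear stress varies linearly with radius: τ = T·r/J = 2440 × 0.00394 / 2.271×10^-7 = 4.233×10^7 Pa.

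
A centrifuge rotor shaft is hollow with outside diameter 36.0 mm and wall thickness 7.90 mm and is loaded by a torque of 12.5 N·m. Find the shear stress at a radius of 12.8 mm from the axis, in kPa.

J = π(d_o⁴ − d_i⁴)/32 = π(0.0360⁴ − 0.0202⁴)/32 = 1.486×10^-7 m⁴.
Shear stress varies linearly with radius: τ = T·r/J = 12.50 × 0.0128 / 1.486×10^-7 = 1.077×10^6 Pa.

1080 kPa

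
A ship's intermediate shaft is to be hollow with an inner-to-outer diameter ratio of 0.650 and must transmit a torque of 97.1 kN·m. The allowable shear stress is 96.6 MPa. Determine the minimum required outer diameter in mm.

For a hollow shaft with d_i/d_o = 0.650: τ_max = 16T/(π d_o³ (1−k⁴)), so d_o = [16T/(π τ_allow (1−k⁴))]^(1/3) = [16·97100/(π·9.66×10^7·0.8215)]^(1/3) = 0.1840 m.

184 mm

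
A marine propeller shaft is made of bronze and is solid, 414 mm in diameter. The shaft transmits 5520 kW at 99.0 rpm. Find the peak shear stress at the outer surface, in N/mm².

38.2 N/mm²

ω = 2π·99.0/60 = 10.37 rad/s, so T = P/ω = 5520×10³ / 10.37 = 532400 N·m.
J = πd⁴/32 = π(0.414)⁴/32 = 2.884×10^-3 m⁴.
τ_max = T·r/J = 532400 × 0.207 / 2.884×10^-3 = 3.822×10^7 Pa.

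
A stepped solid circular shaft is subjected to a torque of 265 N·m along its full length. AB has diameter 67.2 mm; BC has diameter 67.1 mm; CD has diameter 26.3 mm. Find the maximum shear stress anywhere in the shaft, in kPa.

74200 kPa

Under the same torque, τ_max = 16T/(πd³) is largest where d is smallest — segment CD (d = 26.3 mm).
τ_max = 16·265.0/(π·(0.0263)³) = 7.419×10^7 Pa.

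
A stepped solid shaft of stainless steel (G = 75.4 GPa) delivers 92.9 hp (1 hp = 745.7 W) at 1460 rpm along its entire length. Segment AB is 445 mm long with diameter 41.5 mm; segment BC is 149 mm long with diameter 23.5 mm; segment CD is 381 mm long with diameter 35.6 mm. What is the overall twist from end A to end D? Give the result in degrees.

ω = 2π·1460/60 = 152.9 rad/s, so T = P/ω = 92.9×745.7 / 152.9 = 453.1 N·m.
J_AB = π(0.0415)⁴/32 = 2.91×10^-7 m⁴; J_BC = π(0.0235)⁴/32 = 2.99×10^-8 m⁴; J_CD = π(0.0356)⁴/32 = 1.58×10^-7 m⁴.
θ = (T/G)·Σ L_i/J_i = (453.1/75.4×10⁹)·(0.445/2.91×10^-7 + 0.149/2.99×10^-8 + 0.381/1.58×10^-7) = 0.05361 rad.

3.07°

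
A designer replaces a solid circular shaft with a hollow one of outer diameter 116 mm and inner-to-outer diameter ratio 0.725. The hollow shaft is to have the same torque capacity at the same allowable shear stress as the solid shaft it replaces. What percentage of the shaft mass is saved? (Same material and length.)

Equal τ_max and T ⇒ the solid shaft needs d_s³ = d_o³(1−k⁴), so d_s = 116·(1−0.725⁴)^(1/3) = 104.1 mm.
Area ratio A_h/A_s = d_o²(1−k²)/d_s² = (1−k²)/(1−k⁴)^(2/3) = 0.5885.
Mass saving = 1 − 0.5885 = 41.2 %.

41.2 %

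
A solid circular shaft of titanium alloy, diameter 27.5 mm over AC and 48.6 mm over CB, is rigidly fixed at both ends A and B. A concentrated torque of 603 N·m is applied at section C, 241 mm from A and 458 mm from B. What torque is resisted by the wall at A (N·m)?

98.3 N·m

Compatibility: T_A·a/J_AC = T_B·b/J_CB with T_A + T_B = T₀.
J_AC = 5.61×10^-8 m⁴, J_CB = 5.48×10^-7 m⁴, so T_A = T₀·(J_AC/a)/((J_AC/a)+(J_CB/b)) = 98.32 N·m, T_B = 504.7 N·m.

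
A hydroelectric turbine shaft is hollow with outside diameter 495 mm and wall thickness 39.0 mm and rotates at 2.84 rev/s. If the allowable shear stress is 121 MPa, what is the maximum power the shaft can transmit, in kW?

25500 kW

J = π(d_o⁴ − d_i⁴)/32 = π(0.495⁴ − 0.417⁴)/32 = 2.926×10^-3 m⁴.
T_max = τ_allow·J/r = 1.21×10^8 × 2.926×10^-3 / 0.247 = 1.430e6 N·m.
ω = 2π·2.84 = 17.84 rad/s, so P_max = T_max·ω = 2.552×10^7 W.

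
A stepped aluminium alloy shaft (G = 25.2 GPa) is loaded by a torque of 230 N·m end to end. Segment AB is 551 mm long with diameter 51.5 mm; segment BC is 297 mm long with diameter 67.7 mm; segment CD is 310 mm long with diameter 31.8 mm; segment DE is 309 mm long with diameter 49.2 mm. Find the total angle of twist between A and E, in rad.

J_AB = π(0.0515)⁴/32 = 6.91×10^-7 m⁴; J_BC = π(0.0677)⁴/32 = 2.06×10^-6 m⁴; J_CD = π(0.0318)⁴/32 = 1.00×10^-7 m⁴; J_DE = π(0.0492)⁴/32 = 5.75×10^-7 m⁴.
θ = (T/G)·Σ L_i/J_i = (230.0/25.2×10⁹)·(0.551/6.91×10^-7 + 0.297/2.06×10^-6 + 0.310/1.00×10^-7 + 0.309/5.75×10^-7) = 0.04168 rad.

0.0417 rad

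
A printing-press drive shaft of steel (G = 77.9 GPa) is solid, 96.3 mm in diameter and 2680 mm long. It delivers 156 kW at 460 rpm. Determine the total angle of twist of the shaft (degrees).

ω = 2π·460/60 = 48.17 rad/s, so T = P/ω = 156×10³ / 48.17 = 3238 N·m.
J = πd⁴/32 = π(0.0963)⁴/32 = 8.443×10^-6 m⁴.
θ = T·L/(G·J) = 3238 × 2.68 / (77.9×10⁹ × 8.443×10^-6) = 0.01320 rad.

0.756°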